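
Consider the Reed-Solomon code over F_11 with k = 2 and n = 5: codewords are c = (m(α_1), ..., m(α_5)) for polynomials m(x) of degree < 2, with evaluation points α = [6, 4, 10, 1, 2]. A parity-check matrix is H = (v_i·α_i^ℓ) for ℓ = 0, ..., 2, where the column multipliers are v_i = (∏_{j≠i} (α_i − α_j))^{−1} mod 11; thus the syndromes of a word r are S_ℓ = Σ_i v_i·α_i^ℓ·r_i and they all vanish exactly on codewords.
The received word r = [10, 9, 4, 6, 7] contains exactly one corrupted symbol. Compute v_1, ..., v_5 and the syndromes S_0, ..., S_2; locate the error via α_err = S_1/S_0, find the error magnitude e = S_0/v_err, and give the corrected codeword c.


S = (2, 1, 6), error at position 1, error magnitude e = 10, c = [0, 9, 4, 6, 7].

Step 1: column multipliers v_i = (∏_{j≠i}(α_i − α_j))^{−1} mod 11.
  i = 1 (α = 6): (6−4)(6−10)(6−1)(6−2) = 2·(−4)·5·4 = −160 ≡ 5, so v_1 = 5^{−1} = 9 (mod 11).
  i = 2 (α = 4): (4−6)(4−10)(4−1)(4−2) = (−2)·(−6)·3·2 = 72 ≡ 6, so v_2 = 6^{−1} = 2 (mod 11).
  i = 3 (α = 10): (10−6)(10−4)(10−1)(10−2) = 4·6·9·8 = 1728 ≡ 1, so v_3 = 1^{−1} = 1 (mod 11).
  i = 4 (α = 1): (1−6)(1−4)(1−10)(1−2) = (−5)·(−3)·(−9)·(−1) = 135 ≡ 3, so v_4 = 3^{−1} = 4 (mod 11).
  i = 5 (α = 2): (2−6)(2−4)(2−10)(2−1) = (−4)·(−2)·(−8)·1 = −64 ≡ 2, so v_5 = 2^{−1} = 6 (mod 11).
  v = [9, 2, 1, 4, 6].
Step 2: syndromes of r = [10, 9, 4, 6, 7] (all sums mod 11).
  S_0 = Σ v_i r_i = 9·10 + 2·9 + 1·4 + 4·6 + 6·7 = 178 ≡ 2.
  S_1 = Σ v_i α_i r_i = 9·6·10 + 2·4·9 + 1·10·4 + 4·1·6 + 6·2·7 = 760 ≡ 1.
  α_i^2 mod 11 = [3, 5, 1, 1, 4].
  S_2 = Σ v_i α_i^2 r_i = 9·3·10 + 2·5·9 + 1·1·4 + 4·1·6 + 6·4·7 = 556 ≡ 6.
  S = (2, 1, 6) ≠ 0, so r is not a codeword (an error is present).
Step 3: locate the error. For a single error e at position i, S_ℓ = v_i·e·α_i^ℓ, so α_err = S_1/S_0.
  S_0^{−1} = 2^{−1} = 6 (mod 11), so α_err = 1·6 = 6 ≡ 6 = α_1. Error position i = 1.
  Consistency check: S_2/S_1 = 6·1 = 6 ≡ 6 = α_err ✓ (single-error assumption holds).
Step 4: error magnitude e = S_0/v_1 = S_0·∏_{j≠1}(α_1 − α_j) = 2·5 = 10 ≡ 10 (mod 11).
Step 5: correct position 1: c_1 = r_1 − e = 10 − 10 ≡ 0 (mod 11). Hence c = [0, 9, 4, 6, 7].
  Check: interpolating c through the α_i gives m(x) = 5 + 1·x (degree < 2) with m(α_i) = c_i for every i, so c is indeed a codeword.


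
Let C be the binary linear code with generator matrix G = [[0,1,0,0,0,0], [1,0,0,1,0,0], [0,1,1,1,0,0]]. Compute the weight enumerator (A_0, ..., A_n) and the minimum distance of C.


Weight distribution: A_0 = 1, A_1 = 1, A_2 = 3, A_3 = 3. Minimum distance d = 1.

Enumerate all 2^3 = 8 messages m ∈ F_2^3.
For each, compute codeword c = mG in F_2^6, then tally its weight.
  m = 000 → c = 000000, weight = 0.
  m = 100 → c = 010000, weight = 1.
  m = 010 → c = 100100, weight = 2.
  m = 110 → c = 110100, weight = 3.
  m = 001 → c = 011100, weight = 3.
  m = 101 → c = 001100, weight = 2.
  m = 011 → c = 111000, weight = 3.
  m = 111 → c = 101000, weight = 2.
Tally weights:
  weight 0: 1 codewords.
  weight 1: 1 codewords.
  weight 2: 3 codewords.
  weight 3: 3 codewords.
Minimum distance d = smallest w > 0 with A_w > 0 = 1.
Sanity: Σ A_w = 8 = 2^3 = 8 ✓.


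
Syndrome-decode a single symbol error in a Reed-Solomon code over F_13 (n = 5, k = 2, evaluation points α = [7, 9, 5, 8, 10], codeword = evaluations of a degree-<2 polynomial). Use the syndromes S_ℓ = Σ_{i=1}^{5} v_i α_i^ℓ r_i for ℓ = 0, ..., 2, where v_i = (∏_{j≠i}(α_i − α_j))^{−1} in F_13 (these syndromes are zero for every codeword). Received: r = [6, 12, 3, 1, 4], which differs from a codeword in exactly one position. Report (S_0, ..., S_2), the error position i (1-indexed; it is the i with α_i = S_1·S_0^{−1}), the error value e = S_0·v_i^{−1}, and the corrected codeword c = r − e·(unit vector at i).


S = (11, 8, 7), error at position 2, error magnitude e = 3, c = [6, 9, 3, 1, 4].

Step 1: column multipliers v_i = (∏_{j≠i}(α_i − α_j))^{−1} mod 13.
  i = 1 (α = 7): (7−9)(7−5)(7−8)(7−10) = (−2)·2·(−1)·(−3) = −12 ≡ 1, so v_1 = 1^{−1} = 1 (mod 13).
  i = 2 (α = 9): (9−7)(9−5)(9−8)(9−10) = 2·4·1·(−1) = −8 ≡ 5, so v_2 = 5^{−1} = 8 (mod 13).
  i = 3 (α = 5): (5−7)(5−9)(5−8)(5−10) = (−2)·(−4)·(−3)·(−5) = 120 ≡ 3, so v_3 = 3^{−1} = 9 (mod 13).
  i = 4 (α = 8): (8−7)(8−9)(8−5)(8−10) = 1·(−1)·3·(−2) = 6 ≡ 6, so v_4 = 6^{−1} = 11 (mod 13).
  i = 5 (α = 10): (10−7)(10−9)(10−5)(10−8) = 3·1·5·2 = 30 ≡ 4, so v_5 = 4^{−1} = 10 (mod 13).
  v = [1, 8, 9, 11, 10].
Step 2: syndromes of r = [6, 12, 3, 1, 4] (all sums mod 13).
  S_0 = Σ v_i r_i = 1·6 + 8·12 + 9·3 + 11·1 + 10·4 = 180 ≡ 11.
  S_1 = Σ v_i α_i r_i = 1·7·6 + 8·9·12 + 9·5·3 + 11·8·1 + 10·10·4 = 1529 ≡ 8.
  α_i^2 mod 13 = [10, 3, 12, 12, 9].
  S_2 = Σ v_i α_i^2 r_i = 1·10·6 + 8·3·12 + 9·12·3 + 11·12·1 + 10·9·4 = 1164 ≡ 7.
  S = (11, 8, 7) ≠ 0, so r is not a codeword (an error is present).
Step 3: locate the error. For a single error e at position i, S_ℓ = v_i·e·α_i^ℓ, so α_err = S_1/S_0.
  S_0^{−1} = 11^{−1} = 6 (mod 13), so α_err = 8·6 = 48 ≡ 9 = α_2. Error position i = 2.
  Consistency check: S_2/S_1 = 7·5 = 35 ≡ 9 = α_err ✓ (single-error assumption holds).
Step 4: error magnitude e = S_0/v_2 = S_0·∏_{j≠2}(α_2 − α_j) = 11·5 = 55 ≡ 3 (mod 13).
Step 5: correct position 2: c_2 = r_2 − e = 12 − 3 ≡ 9 (mod 13). Hence c = [6, 9, 3, 1, 4].
  Check: interpolating c through the α_i gives m(x) = 2 + 8·x (degree < 2) with m(α_i) = c_i for every i, so c is indeed a codeword.


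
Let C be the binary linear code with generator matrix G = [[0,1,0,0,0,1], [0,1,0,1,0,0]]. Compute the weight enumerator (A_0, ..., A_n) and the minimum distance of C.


Weight distribution: A_0 = 1, A_2 = 3. Minimum distance d = 2.

Enumerate all 2^2 = 4 messages m ∈ F_2^2.
For each, compute codeword c = mG in F_2^6, then tally its weight.
  m = 00 → c = 000000, weight = 0.
  m = 10 → c = 010001, weight = 2.
  m = 01 → c = 010100, weight = 2.
  m = 11 → c = 000101, weight = 2.
Tally weights:
  weight 0: 1 codewords.
  weight 2: 3 codewords.
Minimum distance d = smallest w > 0 with A_w > 0 = 2.
Sanity: Σ A_w = 4 = 2^2 = 4 ✓.


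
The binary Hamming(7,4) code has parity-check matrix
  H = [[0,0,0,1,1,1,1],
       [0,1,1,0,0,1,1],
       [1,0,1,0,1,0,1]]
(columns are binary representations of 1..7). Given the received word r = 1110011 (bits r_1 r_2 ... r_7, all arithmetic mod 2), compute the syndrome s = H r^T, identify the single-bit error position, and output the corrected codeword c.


s = (0, 0, 1)^T, error position = 1, corrected codeword c = 0110011

Compute s = H r^T mod 2 one row at a time:
  s_1 = 0 + 0 + 1 + 1 = 2 ≡ 0 (mod 2).
  s_2 = 1 + 1 + 1 + 1 = 4 ≡ 0 (mod 2).
  s_3 = 1 + 1 + 0 + 1 = 3 ≡ 1 (mod 2).
s = (0, 0, 1)^T — this equals column 1 of H (binary 001), so error is at position 1.
Correct: flip bit 1 of r = 1110011 to get c = 0110011.


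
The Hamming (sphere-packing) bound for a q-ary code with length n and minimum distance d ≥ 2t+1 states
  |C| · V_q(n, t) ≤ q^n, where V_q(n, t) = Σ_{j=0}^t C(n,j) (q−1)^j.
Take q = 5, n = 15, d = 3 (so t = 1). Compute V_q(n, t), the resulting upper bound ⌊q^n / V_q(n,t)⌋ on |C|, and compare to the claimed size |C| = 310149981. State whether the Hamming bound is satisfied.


V_q(n, t) = 61, q^n = 30517578125, Hamming bound = 500288165, |C| = 310149981 ≤ bound (satisfied).

Step 1: Compute V_q(n, t) = Σ_{j=0}^1 C(n, j) (q−1)^j.
  j = 0: C(15,0)·(4)^0 = 1·1 = 1.
  j = 1: C(15,1)·(4)^1 = 15·4 = 60.
  V_q(n, t) = 1 + 60 = 61.
Step 2: q^n = 5^15 = 30517578125.
Step 3: Hamming bound ⌊q^n / V_q(n,t)⌋ = ⌊30517578125/61⌋ = 500288165.
Step 4: Compare |C| = 310149981 to 500288165: satisfied.
The claimed |C| lies below the Hamming bound.


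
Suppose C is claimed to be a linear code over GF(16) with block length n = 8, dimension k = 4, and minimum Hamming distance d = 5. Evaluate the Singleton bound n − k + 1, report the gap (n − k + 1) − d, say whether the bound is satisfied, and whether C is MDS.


Singleton RHS = n − k + 1 = 5, slack = 0, bound satisfied, MDS.

Singleton bound: d ≤ n − k + 1.
Here n = 8, k = 4, so n − k + 1 = 5.
Given d = 5, check d ≤ 5: YES.
Slack = (n − k + 1) − d = 0.
The code is MDS (slack = 0).
Description: the claimed parameters are [8, 4, 5]_16; such a code would be MDS (meets Singleton bound).


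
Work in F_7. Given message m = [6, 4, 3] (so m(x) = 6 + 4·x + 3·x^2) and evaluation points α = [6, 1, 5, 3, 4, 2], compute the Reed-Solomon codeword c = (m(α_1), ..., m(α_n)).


c = [5, 6, 3, 3, 0, 5]

Message polynomial: m(x) = 6 + 4·x + 3·x^2 (mod 7).
For each evaluation point α_i, compute m(α_i) mod 7:
  α_1 = 6: Horner steps 3 → 1 → 5, so m(6) = 5.
  α_2 = 1: Horner steps 3 → 0 → 6, so m(1) = 6.
  α_3 = 5: Horner steps 3 → 5 → 3, so m(5) = 3.
  α_4 = 3: Horner steps 3 → 6 → 3, so m(3) = 3.
  α_5 = 4: Horner steps 3 → 2 → 0, so m(4) = 0.
  α_6 = 2: Horner steps 3 → 3 → 5, so m(2) = 5.
Codeword c = [5, 6, 3, 3, 0, 5] ∈ F_7^6.


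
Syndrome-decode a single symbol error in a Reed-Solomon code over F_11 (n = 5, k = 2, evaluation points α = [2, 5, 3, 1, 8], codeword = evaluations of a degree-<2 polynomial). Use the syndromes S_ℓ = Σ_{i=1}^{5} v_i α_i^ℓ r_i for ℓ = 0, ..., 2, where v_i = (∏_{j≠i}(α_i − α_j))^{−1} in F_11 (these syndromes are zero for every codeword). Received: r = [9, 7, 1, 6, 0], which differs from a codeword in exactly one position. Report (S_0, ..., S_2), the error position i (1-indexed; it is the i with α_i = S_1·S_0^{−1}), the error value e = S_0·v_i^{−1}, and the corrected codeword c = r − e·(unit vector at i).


S = (2, 5, 7), error at position 5, error magnitude e = 6, c = [9, 7, 1, 6, 5].

Step 1: column multipliers v_i = (∏_{j≠i}(α_i − α_j))^{−1} mod 11.
  i = 1 (α = 2): (2−5)(2−3)(2−1)(2−8) = (−3)·(−1)·1·(−6) = −18 ≡ 4, so v_1 = 4^{−1} = 3 (mod 11).
  i = 2 (α = 5): (5−2)(5−3)(5−1)(5−8) = 3·2·4·(−3) = −72 ≡ 5, so v_2 = 5^{−1} = 9 (mod 11).
  i = 3 (α = 3): (3−2)(3−5)(3−1)(3−8) = 1·(−2)·2·(−5) = 20 ≡ 9, so v_3 = 9^{−1} = 5 (mod 11).
  i = 4 (α = 1): (1−2)(1−5)(1−3)(1−8) = (−1)·(−4)·(−2)·(−7) = 56 ≡ 1, so v_4 = 1^{−1} = 1 (mod 11).
  i = 5 (α = 8): (8−2)(8−5)(8−3)(8−1) = 6·3·5·7 = 630 ≡ 3, so v_5 = 3^{−1} = 4 (mod 11).
  v = [3, 9, 5, 1, 4].
Step 2: syndromes of r = [9, 7, 1, 6, 0] (all sums mod 11).
  S_0 = Σ v_i r_i = 3·9 + 9·7 + 5·1 + 1·6 + 4·0 = 101 ≡ 2.
  S_1 = Σ v_i α_i r_i = 3·2·9 + 9·5·7 + 5·3·1 + 1·1·6 + 4·8·0 = 390 ≡ 5.
  α_i^2 mod 11 = [4, 3, 9, 1, 9].
  S_2 = Σ v_i α_i^2 r_i = 3·4·9 + 9·3·7 + 5·9·1 + 1·1·6 + 4·9·0 = 348 ≡ 7.
  S = (2, 5, 7) ≠ 0, so r is not a codeword (an error is present).
Step 3: locate the error. For a single error e at position i, S_ℓ = v_i·e·α_i^ℓ, so α_err = S_1/S_0.
  S_0^{−1} = 2^{−1} = 6 (mod 11), so α_err = 5·6 = 30 ≡ 8 = α_5. Error position i = 5.
  Consistency check: S_2/S_1 = 7·9 = 63 ≡ 8 = α_err ✓ (single-error assumption holds).
Step 4: error magnitude e = S_0/v_5 = S_0·∏_{j≠5}(α_5 − α_j) = 2·3 = 6 ≡ 6 (mod 11).
Step 5: correct position 5: c_5 = r_5 − e = 0 − 6 ≡ 5 (mod 11). Hence c = [9, 7, 1, 6, 5].
  Check: interpolating c through the α_i gives m(x) = 3 + 3·x (degree < 2) with m(α_i) = c_i for every i, so c is indeed a codeword.


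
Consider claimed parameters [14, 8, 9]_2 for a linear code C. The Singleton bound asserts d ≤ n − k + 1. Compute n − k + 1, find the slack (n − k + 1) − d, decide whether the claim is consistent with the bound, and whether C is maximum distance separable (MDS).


Singleton RHS = n − k + 1 = 7, slack = -2, bound violated (no such code; not MDS).

Singleton bound: d ≤ n − k + 1.
Here n = 14, k = 8, so n − k + 1 = 7.
Given d = 9, check d ≤ 7: NO.
Slack = (n − k + 1) − d = -2.
The slack is negative: d = 9 exceeds n − k + 1 = 7 by 2, so the Singleton bound is violated and no linear [14, 8, 9]_2 code can exist. In particular it is not MDS (MDS requires d = n − k + 1 exactly).
Description: the claimed parameters are [14, 8, 9]_2; such a code would be impossible (violates the Singleton bound).


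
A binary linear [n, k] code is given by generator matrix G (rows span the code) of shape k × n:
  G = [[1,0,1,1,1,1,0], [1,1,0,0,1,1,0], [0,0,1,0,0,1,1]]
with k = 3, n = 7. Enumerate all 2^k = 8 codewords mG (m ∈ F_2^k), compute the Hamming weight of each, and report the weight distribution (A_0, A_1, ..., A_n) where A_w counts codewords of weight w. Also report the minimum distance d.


Weight distribution: A_0 = 1, A_3 = 2, A_4 = 3, A_5 = 2. Minimum distance d = 3.

Enumerate all 2^3 = 8 messages m ∈ F_2^3.
For each, compute codeword c = mG in F_2^7, then tally its weight.
  m = 000 → c = 0000000, weight = 0.
  m = 100 → c = 1011110, weight = 5.
  m = 010 → c = 1100110, weight = 4.
  m = 110 → c = 0111000, weight = 3.
  m = 001 → c = 0010011, weight = 3.
  m = 101 → c = 1001101, weight = 4.
  m = 011 → c = 1110101, weight = 5.
  m = 111 → c = 0101011, weight = 4.
Tally weights:
  weight 0: 1 codewords.
  weight 3: 2 codewords.
  weight 4: 3 codewords.
  weight 5: 2 codewords.
Minimum distance d = smallest w > 0 with A_w > 0 = 3.
Sanity: Σ A_w = 8 = 2^3 = 8 ✓.


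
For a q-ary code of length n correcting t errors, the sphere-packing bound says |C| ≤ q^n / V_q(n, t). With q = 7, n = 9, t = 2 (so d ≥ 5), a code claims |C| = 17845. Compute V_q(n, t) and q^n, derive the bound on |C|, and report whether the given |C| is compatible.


V_q(n, t) = 1351, q^n = 40353607, Hamming bound = 29869, |C| = 17845 ≤ bound (satisfied).

Step 1: Compute V_q(n, t) = Σ_{j=0}^2 C(n, j) (q−1)^j.
  j = 0: C(9,0)·(6)^0 = 1·1 = 1.
  j = 1: C(9,1)·(6)^1 = 9·6 = 54.
  j = 2: C(9,2)·(6)^2 = 36·36 = 1296.
  V_q(n, t) = 1 + 54 + 1296 = 1351.
Step 2: q^n = 7^9 = 40353607.
Step 3: Hamming bound ⌊q^n / V_q(n,t)⌋ = ⌊40353607/1351⌋ = 29869.
Step 4: Compare |C| = 17845 to 29869: satisfied.
The claimed |C| lies below the Hamming bound.


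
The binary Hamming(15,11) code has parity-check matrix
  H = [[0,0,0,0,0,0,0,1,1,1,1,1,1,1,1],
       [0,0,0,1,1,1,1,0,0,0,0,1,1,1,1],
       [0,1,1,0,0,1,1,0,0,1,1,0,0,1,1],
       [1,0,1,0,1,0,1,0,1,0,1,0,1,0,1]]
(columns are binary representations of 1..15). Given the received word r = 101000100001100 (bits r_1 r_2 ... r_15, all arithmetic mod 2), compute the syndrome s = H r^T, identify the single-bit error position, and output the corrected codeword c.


s = (0, 1, 0, 0)^T, error position = 4, corrected codeword c = 101100100001100

Compute s = H r^T mod 2 one row at a time:
  s_1 = 0 + 0 + 0 + 0 + 1 + 1 + 0 + 0 = 2 ≡ 0 (mod 2).
  s_2 = 0 + 0 + 0 + 1 + 1 + 1 + 0 + 0 = 3 ≡ 1 (mod 2).
  s_3 = 0 + 1 + 0 + 1 + 0 + 0 + 0 + 0 = 2 ≡ 0 (mod 2).
  s_4 = 1 + 1 + 0 + 1 + 0 + 0 + 1 + 0 = 4 ≡ 0 (mod 2).
s = (0, 1, 0, 0)^T — this equals column 4 of H (binary 0100), so error is at position 4.
Correct: flip bit 4 of r = 101000100001100 to get c = 101100100001100.


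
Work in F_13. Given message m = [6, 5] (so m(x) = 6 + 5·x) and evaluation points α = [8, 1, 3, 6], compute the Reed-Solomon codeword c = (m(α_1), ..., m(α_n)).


c = [7, 11, 8, 10]

Message polynomial: m(x) = 6 + 5·x (mod 13).
For each evaluation point α_i, compute m(α_i) mod 13:
  α_1 = 8: Horner steps 5 → 7, so m(8) = 7.
  α_2 = 1: Horner steps 5 → 11, so m(1) = 11.
  α_3 = 3: Horner steps 5 → 8, so m(3) = 8.
  α_4 = 6: Horner steps 5 → 10, so m(6) = 10.
Codeword c = [7, 11, 8, 10] ∈ F_13^4.


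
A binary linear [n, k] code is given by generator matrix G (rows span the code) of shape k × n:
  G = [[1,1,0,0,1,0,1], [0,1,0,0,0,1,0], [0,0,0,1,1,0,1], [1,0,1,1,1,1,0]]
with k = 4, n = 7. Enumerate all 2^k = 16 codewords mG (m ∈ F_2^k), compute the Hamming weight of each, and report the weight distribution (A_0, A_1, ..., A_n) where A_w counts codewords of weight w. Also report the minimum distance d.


Weight distribution: A_0 = 1, A_2 = 2, A_3 = 4, A_4 = 5, A_5 = 4. Minimum distance d = 2.

Enumerate all 2^4 = 16 messages m ∈ F_2^4.
For each, compute codeword c = mG in F_2^7, then tally its weight.
  m = 0000 → c = 0000000, weight = 0.
  m = 1000 → c = 1100101, weight = 4.
  m = 0100 → c = 0100010, weight = 2.
  m = 1100 → c = 1000111, weight = 4.
  m = 0010 → c = 0001101, weight = 3.
  m = 1010 → c = 1101000, weight = 3.
  m = 0110 → c = 0101111, weight = 5.
  m = 1110 → c = 1001010, weight = 3.
  m = 0001 → c = 1011110, weight = 5.
  m = 1001 → c = 0111011, weight = 5.
  m = 0101 → c = 1111100, weight = 5.
  m = 1101 → c = 0011001, weight = 3.
  m = 0011 → c = 1010011, weight = 4.
  m = 1011 → c = 0110110, weight = 4.
  m = 0111 → c = 1110001, weight = 4.
  m = 1111 → c = 0010100, weight = 2.
Tally weights:
  weight 0: 1 codewords.
  weight 2: 2 codewords.
  weight 3: 4 codewords.
  weight 4: 5 codewords.
  weight 5: 4 codewords.
Minimum distance d = smallest w > 0 with A_w > 0 = 2.
Sanity: Σ A_w = 16 = 2^4 = 16 ✓.


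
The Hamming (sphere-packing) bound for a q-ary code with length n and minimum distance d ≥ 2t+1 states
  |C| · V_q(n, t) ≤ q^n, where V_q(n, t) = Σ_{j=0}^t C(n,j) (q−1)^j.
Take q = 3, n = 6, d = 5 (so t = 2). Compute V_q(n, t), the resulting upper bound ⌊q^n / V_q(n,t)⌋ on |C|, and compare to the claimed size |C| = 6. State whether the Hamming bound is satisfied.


V_q(n, t) = 73, q^n = 729, Hamming bound = 9, |C| = 6 ≤ bound (satisfied).

Step 1: Compute V_q(n, t) = Σ_{j=0}^2 C(n, j) (q−1)^j.
  j = 0: C(6,0)·(2)^0 = 1·1 = 1.
  j = 1: C(6,1)·(2)^1 = 6·2 = 12.
  j = 2: C(6,2)·(2)^2 = 15·4 = 60.
  V_q(n, t) = 1 + 12 + 60 = 73.
Step 2: q^n = 3^6 = 729.
Step 3: Hamming bound ⌊q^n / V_q(n,t)⌋ = ⌊729/73⌋ = 9.
Step 4: Compare |C| = 6 to 9: satisfied.
The claimed |C| lies below the Hamming bound.


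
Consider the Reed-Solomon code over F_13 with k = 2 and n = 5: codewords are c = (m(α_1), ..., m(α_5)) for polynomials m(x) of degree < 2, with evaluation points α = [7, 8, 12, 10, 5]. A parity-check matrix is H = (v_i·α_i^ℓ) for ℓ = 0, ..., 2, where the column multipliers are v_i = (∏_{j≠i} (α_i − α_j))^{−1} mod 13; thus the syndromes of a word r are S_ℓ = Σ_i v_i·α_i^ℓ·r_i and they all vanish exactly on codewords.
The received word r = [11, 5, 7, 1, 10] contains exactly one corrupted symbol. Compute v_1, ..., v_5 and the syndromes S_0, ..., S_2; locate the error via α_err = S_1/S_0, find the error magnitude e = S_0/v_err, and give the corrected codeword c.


S = (12, 3, 4), error at position 4, error magnitude e = 8, c = [11, 5, 7, 6, 10].

Step 1: column multipliers v_i = (∏_{j≠i}(α_i − α_j))^{−1} mod 13.
  i = 1 (α = 7): (7−8)(7−12)(7−10)(7−5) = (−1)·(−5)·(−3)·2 = −30 ≡ 9, so v_1 = 9^{−1} = 3 (mod 13).
  i = 2 (α = 8): (8−7)(8−12)(8−10)(8−5) = 1·(−4)·(−2)·3 = 24 ≡ 11, so v_2 = 11^{−1} = 6 (mod 13).
  i = 3 (α = 12): (12−7)(12−8)(12−10)(12−5) = 5·4·2·7 = 280 ≡ 7, so v_3 = 7^{−1} = 2 (mod 13).
  i = 4 (α = 10): (10−7)(10−8)(10−12)(10−5) = 3·2·(−2)·5 = −60 ≡ 5, so v_4 = 5^{−1} = 8 (mod 13).
  i = 5 (α = 5): (5−7)(5−8)(5−12)(5−10) = (−2)·(−3)·(−7)·(−5) = 210 ≡ 2, so v_5 = 2^{−1} = 7 (mod 13).
  v = [3, 6, 2, 8, 7].
Step 2: syndromes of r = [11, 5, 7, 1, 10] (all sums mod 13).
  S_0 = Σ v_i r_i = 3·11 + 6·5 + 2·7 + 8·1 + 7·10 = 155 ≡ 12.
  S_1 = Σ v_i α_i r_i = 3·7·11 + 6·8·5 + 2·12·7 + 8·10·1 + 7·5·10 = 1069 ≡ 3.
  α_i^2 mod 13 = [10, 12, 1, 9, 12].
  S_2 = Σ v_i α_i^2 r_i = 3·10·11 + 6·12·5 + 2·1·7 + 8·9·1 + 7·12·10 = 1616 ≡ 4.
  S = (12, 3, 4) ≠ 0, so r is not a codeword (an error is present).
Step 3: locate the error. For a single error e at position i, S_ℓ = v_i·e·α_i^ℓ, so α_err = S_1/S_0.
  S_0^{−1} = 12^{−1} = 12 (mod 13), so α_err = 3·12 = 36 ≡ 10 = α_4. Error position i = 4.
  Consistency check: S_2/S_1 = 4·9 = 36 ≡ 10 = α_err ✓ (single-error assumption holds).
Step 4: error magnitude e = S_0/v_4 = S_0·∏_{j≠4}(α_4 − α_j) = 12·5 = 60 ≡ 8 (mod 13).
Step 5: correct position 4: c_4 = r_4 − e = 1 − 8 ≡ 6 (mod 13). Hence c = [11, 5, 7, 6, 10].
  Check: interpolating c through the α_i gives m(x) = 1 + 7·x (degree < 2) with m(α_i) = c_i for every i, so c is indeed a codeword.


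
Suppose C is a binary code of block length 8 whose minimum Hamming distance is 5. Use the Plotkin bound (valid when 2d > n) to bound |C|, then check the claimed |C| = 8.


Plotkin bound M ≤ 4; given |C| = 8 > bound (violated).

Check applicability: 2d = 10, n = 8.
2d − n = 2 > 0, so Plotkin applies.
Compute d/(2d−n) = 5/2 ≈ 2.5000.
⌊d/(2d−n)⌋ = 2.
Plotkin bound: M ≤ 2·2 = 4.
Given |C| = 8, check: VIOLATED.
This |C| is above the Plotkin bound, so no binary code with n = 8, d = 5 and 8 codewords exists.


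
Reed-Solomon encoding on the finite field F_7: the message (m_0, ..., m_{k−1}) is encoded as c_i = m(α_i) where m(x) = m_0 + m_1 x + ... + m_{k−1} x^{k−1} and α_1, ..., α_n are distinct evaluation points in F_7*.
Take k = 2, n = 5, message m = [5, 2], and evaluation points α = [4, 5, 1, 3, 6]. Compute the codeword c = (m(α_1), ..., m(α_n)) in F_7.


c = [6, 1, 0, 4, 3]

Message polynomial: m(x) = 5 + 2·x (mod 7).
For each evaluation point α_i, compute m(α_i) mod 7:
  α_1 = 4: Horner steps 2 → 6, so m(4) = 6.
  α_2 = 5: Horner steps 2 → 1, so m(5) = 1.
  α_3 = 1: Horner steps 2 → 0, so m(1) = 0.
  α_4 = 3: Horner steps 2 → 4, so m(3) = 4.
  α_5 = 6: Horner steps 2 → 3, so m(6) = 3.
Codeword c = [6, 1, 0, 4, 3] ∈ F_7^5.


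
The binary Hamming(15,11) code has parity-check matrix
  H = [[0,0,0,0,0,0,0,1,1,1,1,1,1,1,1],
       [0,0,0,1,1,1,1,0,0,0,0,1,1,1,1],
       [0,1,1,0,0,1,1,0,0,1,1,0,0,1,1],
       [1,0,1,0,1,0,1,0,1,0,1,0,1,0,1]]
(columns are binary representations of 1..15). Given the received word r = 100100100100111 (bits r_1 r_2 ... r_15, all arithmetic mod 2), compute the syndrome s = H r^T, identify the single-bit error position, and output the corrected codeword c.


s = (0, 1, 0, 0)^T, error position = 4, corrected codeword c = 100000100100111

Compute s = H r^T mod 2 one row at a time:
  s_1 = 0 + 0 + 1 + 0 + 0 + 1 + 1 + 1 = 4 ≡ 0 (mod 2).
  s_2 = 1 + 0 + 0 + 1 + 0 + 1 + 1 + 1 = 5 ≡ 1 (mod 2).
  s_3 = 0 + 0 + 0 + 1 + 1 + 0 + 1 + 1 = 4 ≡ 0 (mod 2).
  s_4 = 1 + 0 + 0 + 1 + 0 + 0 + 1 + 1 = 4 ≡ 0 (mod 2).
s = (0, 1, 0, 0)^T — this equals column 4 of H (binary 0100), so error is at position 4.
Correct: flip bit 4 of r = 100100100100111 to get c = 100000100100111.


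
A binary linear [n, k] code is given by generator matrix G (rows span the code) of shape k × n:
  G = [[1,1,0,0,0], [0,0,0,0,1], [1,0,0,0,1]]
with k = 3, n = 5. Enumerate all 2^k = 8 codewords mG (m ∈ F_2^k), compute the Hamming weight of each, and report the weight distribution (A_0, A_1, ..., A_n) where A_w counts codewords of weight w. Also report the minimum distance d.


Weight distribution: A_0 = 1, A_1 = 3, A_2 = 3, A_3 = 1. Minimum distance d = 1.

Enumerate all 2^3 = 8 messages m ∈ F_2^3.
For each, compute codeword c = mG in F_2^5, then tally its weight.
  m = 000 → c = 00000, weight = 0.
  m = 100 → c = 11000, weight = 2.
  m = 010 → c = 00001, weight = 1.
  m = 110 → c = 11001, weight = 3.
  m = 001 → c = 10001, weight = 2.
  m = 101 → c = 01001, weight = 2.
  m = 011 → c = 10000, weight = 1.
  m = 111 → c = 01000, weight = 1.
Tally weights:
  weight 0: 1 codewords.
  weight 1: 3 codewords.
  weight 2: 3 codewords.
  weight 3: 1 codewords.
Minimum distance d = smallest w > 0 with A_w > 0 = 1.
Sanity: Σ A_w = 8 = 2^3 = 8 ✓.


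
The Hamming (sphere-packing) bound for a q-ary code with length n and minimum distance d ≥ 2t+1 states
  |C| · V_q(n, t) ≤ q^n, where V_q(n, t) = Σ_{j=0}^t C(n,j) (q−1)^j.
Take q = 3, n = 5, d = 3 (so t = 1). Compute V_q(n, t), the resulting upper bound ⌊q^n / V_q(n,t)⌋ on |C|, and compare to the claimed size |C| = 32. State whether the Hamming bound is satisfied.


V_q(n, t) = 11, q^n = 243, Hamming bound = 22, |C| = 32 > bound (violated).

Step 1: Compute V_q(n, t) = Σ_{j=0}^1 C(n, j) (q−1)^j.
  j = 0: C(5,0)·(2)^0 = 1·1 = 1.
  j = 1: C(5,1)·(2)^1 = 5·2 = 10.
  V_q(n, t) = 1 + 10 = 11.
Step 2: q^n = 3^5 = 243.
Step 3: Hamming bound ⌊q^n / V_q(n,t)⌋ = ⌊243/11⌋ = 22.
Step 4: Compare |C| = 32 to 22: violated.
The claimed |C| lies above the Hamming bound, so no 3-ary code of length 5 with d ≥ 3 can have 32 codewords.


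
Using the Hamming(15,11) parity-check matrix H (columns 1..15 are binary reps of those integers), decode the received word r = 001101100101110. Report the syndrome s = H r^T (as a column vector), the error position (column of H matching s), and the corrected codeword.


s = (0, 0, 1, 1)^T, error position = 3, corrected codeword c = 000101100101110

Compute s = H r^T mod 2 one row at a time:
  s_1 = 0 + 0 + 1 + 0 + 1 + 1 + 1 + 0 = 4 ≡ 0 (mod 2).
  s_2 = 1 + 0 + 1 + 1 + 1 + 1 + 1 + 0 = 6 ≡ 0 (mod 2).
  s_3 = 0 + 1 + 1 + 1 + 1 + 0 + 1 + 0 = 5 ≡ 1 (mod 2).
  s_4 = 0 + 1 + 0 + 1 + 0 + 0 + 1 + 0 = 3 ≡ 1 (mod 2).
s = (0, 0, 1, 1)^T — this equals column 3 of H (binary 0011), so error is at position 3.
Correct: flip bit 3 of r = 001101100101110 to get c = 000101100101110.


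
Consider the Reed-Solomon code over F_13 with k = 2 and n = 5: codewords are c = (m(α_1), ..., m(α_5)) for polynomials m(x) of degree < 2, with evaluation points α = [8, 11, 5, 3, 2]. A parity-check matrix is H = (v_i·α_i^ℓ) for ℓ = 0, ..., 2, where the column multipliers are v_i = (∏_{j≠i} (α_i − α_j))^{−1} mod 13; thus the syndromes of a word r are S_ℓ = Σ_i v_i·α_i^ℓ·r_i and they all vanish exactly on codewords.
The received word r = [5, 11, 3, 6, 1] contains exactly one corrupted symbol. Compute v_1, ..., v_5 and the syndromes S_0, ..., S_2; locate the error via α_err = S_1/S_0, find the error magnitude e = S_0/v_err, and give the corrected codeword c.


S = (12, 2, 9), error at position 2, error magnitude e = 4, c = [5, 7, 3, 6, 1].

Step 1: column multipliers v_i = (∏_{j≠i}(α_i − α_j))^{−1} mod 13.
  i = 1 (α = 8): (8−11)(8−5)(8−3)(8−2) = (−3)·3·5·6 = −270 ≡ 3, so v_1 = 3^{−1} = 9 (mod 13).
  i = 2 (α = 11): (11−8)(11−5)(11−3)(11−2) = 3·6·8·9 = 1296 ≡ 9, so v_2 = 9^{−1} = 3 (mod 13).
  i = 3 (α = 5): (5−8)(5−11)(5−3)(5−2) = (−3)·(−6)·2·3 = 108 ≡ 4, so v_3 = 4^{−1} = 10 (mod 13).
  i = 4 (α = 3): (3−8)(3−11)(3−5)(3−2) = (−5)·(−8)·(−2)·1 = −80 ≡ 11, so v_4 = 11^{−1} = 6 (mod 13).
  i = 5 (α = 2): (2−8)(2−11)(2−5)(2−3) = (−6)·(−9)·(−3)·(−1) = 162 ≡ 6, so v_5 = 6^{−1} = 11 (mod 13).
  v = [9, 3, 10, 6, 11].
Step 2: syndromes of r = [5, 11, 3, 6, 1] (all sums mod 13).
  S_0 = Σ v_i r_i = 9·5 + 3·11 + 10·3 + 6·6 + 11·1 = 155 ≡ 12.
  S_1 = Σ v_i α_i r_i = 9·8·5 + 3·11·11 + 10·5·3 + 6·3·6 + 11·2·1 = 1003 ≡ 2.
  α_i^2 mod 13 = [12, 4, 12, 9, 4].
  S_2 = Σ v_i α_i^2 r_i = 9·12·5 + 3·4·11 + 10·12·3 + 6·9·6 + 11·4·1 = 1400 ≡ 9.
  S = (12, 2, 9) ≠ 0, so r is not a codeword (an error is present).
Step 3: locate the error. For a single error e at position i, S_ℓ = v_i·e·α_i^ℓ, so α_err = S_1/S_0.
  S_0^{−1} = 12^{−1} = 12 (mod 13), so α_err = 2·12 = 24 ≡ 11 = α_2. Error position i = 2.
  Consistency check: S_2/S_1 = 9·7 = 63 ≡ 11 = α_err ✓ (single-error assumption holds).
Step 4: error magnitude e = S_0/v_2 = S_0·∏_{j≠2}(α_2 − α_j) = 12·9 = 108 ≡ 4 (mod 13).
Step 5: correct position 2: c_2 = r_2 − e = 11 − 4 ≡ 7 (mod 13). Hence c = [5, 7, 3, 6, 1].
  Check: interpolating c through the α_i gives m(x) = 4 + 5·x (degree < 2) with m(α_i) = c_i for every i, so c is indeed a codeword.


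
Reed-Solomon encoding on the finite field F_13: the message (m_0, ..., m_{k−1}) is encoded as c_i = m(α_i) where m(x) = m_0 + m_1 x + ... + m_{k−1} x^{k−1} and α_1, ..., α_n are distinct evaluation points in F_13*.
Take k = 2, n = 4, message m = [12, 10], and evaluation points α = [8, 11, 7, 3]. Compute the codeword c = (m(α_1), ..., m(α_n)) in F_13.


c = [1, 5, 4, 3]

Message polynomial: m(x) = 12 + 10·x (mod 13).
For each evaluation point α_i, compute m(α_i) mod 13:
  α_1 = 8: Horner steps 10 → 1, so m(8) = 1.
  α_2 = 11: Horner steps 10 → 5, so m(11) = 5.
  α_3 = 7: Horner steps 10 → 4, so m(7) = 4.
  α_4 = 3: Horner steps 10 → 3, so m(3) = 3.
Codeword c = [1, 5, 4, 3] ∈ F_13^4.


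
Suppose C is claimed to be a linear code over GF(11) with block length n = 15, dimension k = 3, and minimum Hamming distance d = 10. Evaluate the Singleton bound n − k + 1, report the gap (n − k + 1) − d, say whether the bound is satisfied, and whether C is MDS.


Singleton RHS = n − k + 1 = 13, slack = 3, bound satisfied, not MDS.

Singleton bound: d ≤ n − k + 1.
Here n = 15, k = 3, so n − k + 1 = 13.
Given d = 10, check d ≤ 13: YES.
Slack = (n − k + 1) − d = 3.
The code is NOT MDS (slack = 3 > 0).
Description: the claimed parameters are [15, 3, 10]_11; such a code would be non-MDS.


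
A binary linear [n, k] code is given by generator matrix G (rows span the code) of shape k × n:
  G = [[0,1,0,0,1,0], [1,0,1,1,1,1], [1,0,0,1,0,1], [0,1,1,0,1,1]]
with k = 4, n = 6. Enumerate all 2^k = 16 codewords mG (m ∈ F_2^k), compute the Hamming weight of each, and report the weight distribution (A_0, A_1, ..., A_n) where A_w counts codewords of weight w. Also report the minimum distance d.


Weight distribution: A_0 = 1, A_2 = 6, A_3 = 4, A_4 = 1, A_5 = 4. Minimum distance d = 2.

Enumerate all 2^4 = 16 messages m ∈ F_2^4.
For each, compute codeword c = mG in F_2^6, then tally its weight.
  m = 0000 → c = 000000, weight = 0.
  m = 1000 → c = 010010, weight = 2.
  m = 0100 → c = 101111, weight = 5.
  m = 1100 → c = 111101, weight = 5.
  m = 0010 → c = 100101, weight = 3.
  m = 1010 → c = 110111, weight = 5.
  m = 0110 → c = 001010, weight = 2.
  m = 1110 → c = 011000, weight = 2.
  m = 0001 → c = 011011, weight = 4.
  m = 1001 → c = 001001, weight = 2.
  m = 0101 → c = 110100, weight = 3.
  m = 1101 → c = 100110, weight = 3.
  m = 0011 → c = 111110, weight = 5.
  m = 1011 → c = 101100, weight = 3.
  m = 0111 → c = 010001, weight = 2.
  m = 1111 → c = 000011, weight = 2.
Tally weights:
  weight 0: 1 codewords.
  weight 2: 6 codewords.
  weight 3: 4 codewords.
  weight 4: 1 codewords.
  weight 5: 4 codewords.
Minimum distance d = smallest w > 0 with A_w > 0 = 2.
Sanity: Σ A_w = 16 = 2^4 = 16 ✓.


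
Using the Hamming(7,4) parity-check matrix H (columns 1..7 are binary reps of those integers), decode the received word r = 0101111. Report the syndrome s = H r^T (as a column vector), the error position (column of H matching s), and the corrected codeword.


s = (0, 1, 0)^T, error position = 2, corrected codeword c = 0001111

Compute s = H r^T mod 2 one row at a time:
  s_1 = 1 + 1 + 1 + 1 = 4 ≡ 0 (mod 2).
  s_2 = 1 + 0 + 1 + 1 = 3 ≡ 1 (mod 2).
  s_3 = 0 + 0 + 1 + 1 = 2 ≡ 0 (mod 2).
s = (0, 1, 0)^T — this equals column 2 of H (binary 010), so error is at position 2.
Correct: flip bit 2 of r = 0101111 to get c = 0001111.


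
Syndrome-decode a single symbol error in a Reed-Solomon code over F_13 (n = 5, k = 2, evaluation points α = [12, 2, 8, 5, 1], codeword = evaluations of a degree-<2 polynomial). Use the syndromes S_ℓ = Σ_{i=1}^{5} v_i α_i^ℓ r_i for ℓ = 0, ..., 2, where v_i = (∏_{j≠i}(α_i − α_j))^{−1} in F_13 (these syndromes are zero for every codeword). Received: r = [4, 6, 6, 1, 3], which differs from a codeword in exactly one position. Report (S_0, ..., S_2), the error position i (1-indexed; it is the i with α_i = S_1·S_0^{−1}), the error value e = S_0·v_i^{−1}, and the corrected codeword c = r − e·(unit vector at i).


S = (5, 10, 7), error at position 2, error magnitude e = 10, c = [4, 9, 6, 1, 3].

Step 1: column multipliers v_i = (∏_{j≠i}(α_i − α_j))^{−1} mod 13.
  i = 1 (α = 12): (12−2)(12−8)(12−5)(12−1) = 10·4·7·11 = 3080 ≡ 12, so v_1 = 12^{−1} = 12 (mod 13).
  i = 2 (α = 2): (2−12)(2−8)(2−5)(2−1) = (−10)·(−6)·(−3)·1 = −180 ≡ 2, so v_2 = 2^{−1} = 7 (mod 13).
  i = 3 (α = 8): (8−12)(8−2)(8−5)(8−1) = (−4)·6·3·7 = −504 ≡ 3, so v_3 = 3^{−1} = 9 (mod 13).
  i = 4 (α = 5): (5−12)(5−2)(5−8)(5−1) = (−7)·3·(−3)·4 = 252 ≡ 5, so v_4 = 5^{−1} = 8 (mod 13).
  i = 5 (α = 1): (1−12)(1−2)(1−8)(1−5) = (−11)·(−1)·(−7)·(−4) = 308 ≡ 9, so v_5 = 9^{−1} = 3 (mod 13).
  v = [12, 7, 9, 8, 3].
Step 2: syndromes of r = [4, 6, 6, 1, 3] (all sums mod 13).
  S_0 = Σ v_i r_i = 12·4 + 7·6 + 9·6 + 8·1 + 3·3 = 161 ≡ 5.
  S_1 = Σ v_i α_i r_i = 12·12·4 + 7·2·6 + 9·8·6 + 8·5·1 + 3·1·3 = 1141 ≡ 10.
  α_i^2 mod 13 = [1, 4, 12, 12, 1].
  S_2 = Σ v_i α_i^2 r_i = 12·1·4 + 7·4·6 + 9·12·6 + 8·12·1 + 3·1·3 = 969 ≡ 7.
  S = (5, 10, 7) ≠ 0, so r is not a codeword (an error is present).
Step 3: locate the error. For a single error e at position i, S_ℓ = v_i·e·α_i^ℓ, so α_err = S_1/S_0.
  S_0^{−1} = 5^{−1} = 8 (mod 13), so α_err = 10·8 = 80 ≡ 2 = α_2. Error position i = 2.
  Consistency check: S_2/S_1 = 7·4 = 28 ≡ 2 = α_err ✓ (single-error assumption holds).
Step 4: error magnitude e = S_0/v_2 = S_0·∏_{j≠2}(α_2 − α_j) = 5·2 = 10 ≡ 10 (mod 13).
Step 5: correct position 2: c_2 = r_2 − e = 6 − 10 ≡ 9 (mod 13). Hence c = [4, 9, 6, 1, 3].
  Check: interpolating c through the α_i gives m(x) = 10 + 6·x (degree < 2) with m(α_i) = c_i for every i, so c is indeed a codeword.


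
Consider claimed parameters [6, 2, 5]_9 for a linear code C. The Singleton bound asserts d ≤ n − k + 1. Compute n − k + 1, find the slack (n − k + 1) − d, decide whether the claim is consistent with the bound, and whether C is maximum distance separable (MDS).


Singleton RHS = n − k + 1 = 5, slack = 0, bound satisfied, MDS.

Singleton bound: d ≤ n − k + 1.
Here n = 6, k = 2, so n − k + 1 = 5.
Given d = 5, check d ≤ 5: YES.
Slack = (n − k + 1) − d = 0.
The code is MDS (slack = 0).
Description: the claimed parameters are [6, 2, 5]_9; such a code would be MDS (meets Singleton bound).


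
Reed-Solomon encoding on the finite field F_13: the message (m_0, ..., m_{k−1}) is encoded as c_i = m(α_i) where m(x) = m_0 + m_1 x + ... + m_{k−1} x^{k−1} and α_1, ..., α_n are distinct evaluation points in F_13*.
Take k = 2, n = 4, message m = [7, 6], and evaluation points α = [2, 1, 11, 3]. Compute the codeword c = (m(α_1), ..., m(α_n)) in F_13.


c = [6, 0, 8, 12]

Message polynomial: m(x) = 7 + 6·x (mod 13).
For each evaluation point α_i, compute m(α_i) mod 13:
  α_1 = 2: Horner steps 6 → 6, so m(2) = 6.
  α_2 = 1: Horner steps 6 → 0, so m(1) = 0.
  α_3 = 11: Horner steps 6 → 8, so m(11) = 8.
  α_4 = 3: Horner steps 6 → 12, so m(3) = 12.
Codeword c = [6, 0, 8, 12] ∈ F_13^4.


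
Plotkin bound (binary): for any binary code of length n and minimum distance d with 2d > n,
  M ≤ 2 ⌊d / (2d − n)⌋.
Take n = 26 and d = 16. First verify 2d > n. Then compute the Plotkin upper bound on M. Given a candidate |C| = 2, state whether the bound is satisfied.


Plotkin bound M ≤ 4; given |C| = 2 ≤ bound (satisfied).

Check applicability: 2d = 32, n = 26.
2d − n = 6 > 0, so Plotkin applies.
Compute d/(2d−n) = 16/6 ≈ 2.6667.
⌊d/(2d−n)⌋ = 2.
Plotkin bound: M ≤ 2·2 = 4.
Given |C| = 2, check: satisfied.
This |C| is below the Plotkin bound.


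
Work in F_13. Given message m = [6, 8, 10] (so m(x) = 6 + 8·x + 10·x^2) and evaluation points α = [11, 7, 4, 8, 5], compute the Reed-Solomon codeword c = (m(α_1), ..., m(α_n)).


c = [4, 6, 3, 8, 10]

Message polynomial: m(x) = 6 + 8·x + 10·x^2 (mod 13).
For each evaluation point α_i, compute m(α_i) mod 13:
  α_1 = 11: Horner steps 10 → 1 → 4, so m(11) = 4.
  α_2 = 7: Horner steps 10 → 0 → 6, so m(7) = 6.
  α_3 = 4: Horner steps 10 → 9 → 3, so m(4) = 3.
  α_4 = 8: Horner steps 10 → 10 → 8, so m(8) = 8.
  α_5 = 5: Horner steps 10 → 6 → 10, so m(5) = 10.
Codeword c = [4, 6, 3, 8, 10] ∈ F_13^5.


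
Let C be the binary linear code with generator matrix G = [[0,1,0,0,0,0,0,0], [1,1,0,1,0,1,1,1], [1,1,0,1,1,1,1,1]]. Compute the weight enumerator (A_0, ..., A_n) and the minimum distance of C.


Weight distribution: A_0 = 1, A_1 = 2, A_2 = 1, A_5 = 1, A_6 = 2, A_7 = 1. Minimum distance d = 1.

Enumerate all 2^3 = 8 messages m ∈ F_2^3.
For each, compute codeword c = mG in F_2^8, then tally its weight.
  m = 000 → c = 00000000, weight = 0.
  m = 100 → c = 01000000, weight = 1.
  m = 010 → c = 11010111, weight = 6.
  m = 110 → c = 10010111, weight = 5.
  m = 001 → c = 11011111, weight = 7.
  m = 101 → c = 10011111, weight = 6.
  m = 011 → c = 00001000, weight = 1.
  m = 111 → c = 01001000, weight = 2.
Tally weights:
  weight 0: 1 codewords.
  weight 1: 2 codewords.
  weight 2: 1 codewords.
  weight 5: 1 codewords.
  weight 6: 2 codewords.
  weight 7: 1 codewords.
Minimum distance d = smallest w > 0 with A_w > 0 = 1.
Sanity: Σ A_w = 8 = 2^3 = 8 ✓.


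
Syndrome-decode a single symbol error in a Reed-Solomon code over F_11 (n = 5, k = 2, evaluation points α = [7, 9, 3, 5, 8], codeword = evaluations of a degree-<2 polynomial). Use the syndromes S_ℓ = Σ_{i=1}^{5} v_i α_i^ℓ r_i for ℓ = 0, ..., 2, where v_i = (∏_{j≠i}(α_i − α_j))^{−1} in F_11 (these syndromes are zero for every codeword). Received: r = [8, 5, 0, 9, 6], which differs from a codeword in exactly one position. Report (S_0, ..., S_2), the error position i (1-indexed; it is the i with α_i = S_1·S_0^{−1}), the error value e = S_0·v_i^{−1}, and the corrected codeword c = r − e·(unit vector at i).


S = (9, 8, 1), error at position 1, error magnitude e = 1, c = [7, 5, 0, 9, 6].

Step 1: column multipliers v_i = (∏_{j≠i}(α_i − α_j))^{−1} mod 11.
  i = 1 (α = 7): (7−9)(7−3)(7−5)(7−8) = (−2)·4·2·(−1) = 16 ≡ 5, so v_1 = 5^{−1} = 9 (mod 11).
  i = 2 (α = 9): (9−7)(9−3)(9−5)(9−8) = 2·6·4·1 = 48 ≡ 4, so v_2 = 4^{−1} = 3 (mod 11).
  i = 3 (α = 3): (3−7)(3−9)(3−5)(3−8) = (−4)·(−6)·(−2)·(−5) = 240 ≡ 9, so v_3 = 9^{−1} = 5 (mod 11).
  i = 4 (α = 5): (5−7)(5−9)(5−3)(5−8) = (−2)·(−4)·2·(−3) = −48 ≡ 7, so v_4 = 7^{−1} = 8 (mod 11).
  i = 5 (α = 8): (8−7)(8−9)(8−3)(8−5) = 1·(−1)·5·3 = −15 ≡ 7, so v_5 = 7^{−1} = 8 (mod 11).
  v = [9, 3, 5, 8, 8].
Step 2: syndromes of r = [8, 5, 0, 9, 6] (all sums mod 11).
  S_0 = Σ v_i r_i = 9·8 + 3·5 + 5·0 + 8·9 + 8·6 = 207 ≡ 9.
  S_1 = Σ v_i α_i r_i = 9·7·8 + 3·9·5 + 5·3·0 + 8·5·9 + 8·8·6 = 1383 ≡ 8.
  α_i^2 mod 11 = [5, 4, 9, 3, 9].
  S_2 = Σ v_i α_i^2 r_i = 9·5·8 + 3·4·5 + 5·9·0 + 8·3·9 + 8·9·6 = 1068 ≡ 1.
  S = (9, 8, 1) ≠ 0, so r is not a codeword (an error is present).
Step 3: locate the error. For a single error e at position i, S_ℓ = v_i·e·α_i^ℓ, so α_err = S_1/S_0.
  S_0^{−1} = 9^{−1} = 5 (mod 11), so α_err = 8·5 = 40 ≡ 7 = α_1. Error position i = 1.
  Consistency check: S_2/S_1 = 1·7 = 7 ≡ 7 = α_err ✓ (single-error assumption holds).
Step 4: error magnitude e = S_0/v_1 = S_0·∏_{j≠1}(α_1 − α_j) = 9·5 = 45 ≡ 1 (mod 11).
Step 5: correct position 1: c_1 = r_1 − e = 8 − 1 ≡ 7 (mod 11). Hence c = [7, 5, 0, 9, 6].
  Check: interpolating c through the α_i gives m(x) = 3 + 10·x (degree < 2) with m(α_i) = c_i for every i, so c is indeed a codeword.


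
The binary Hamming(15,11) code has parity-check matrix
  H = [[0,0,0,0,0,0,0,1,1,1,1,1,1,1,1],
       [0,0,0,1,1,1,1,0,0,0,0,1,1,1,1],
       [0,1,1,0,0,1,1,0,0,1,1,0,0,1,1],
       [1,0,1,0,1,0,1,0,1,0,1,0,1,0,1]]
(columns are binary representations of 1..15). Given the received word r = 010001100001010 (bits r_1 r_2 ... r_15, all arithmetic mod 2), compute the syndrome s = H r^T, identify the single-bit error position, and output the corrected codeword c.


s = (0, 0, 0, 1)^T, error position = 1, corrected codeword c = 110001100001010

Compute s = H r^T mod 2 one row at a time:
  s_1 = 0 + 0 + 0 + 0 + 1 + 0 + 1 + 0 = 2 ≡ 0 (mod 2).
  s_2 = 0 + 0 + 1 + 1 + 1 + 0 + 1 + 0 = 4 ≡ 0 (mod 2).
  s_3 = 1 + 0 + 1 + 1 + 0 + 0 + 1 + 0 = 4 ≡ 0 (mod 2).
  s_4 = 0 + 0 + 0 + 1 + 0 + 0 + 0 + 0 = 1 ≡ 1 (mod 2).
s = (0, 0, 0, 1)^T — this equals column 1 of H (binary 0001), so error is at position 1.
Correct: flip bit 1 of r = 010001100001010 to get c = 110001100001010.
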